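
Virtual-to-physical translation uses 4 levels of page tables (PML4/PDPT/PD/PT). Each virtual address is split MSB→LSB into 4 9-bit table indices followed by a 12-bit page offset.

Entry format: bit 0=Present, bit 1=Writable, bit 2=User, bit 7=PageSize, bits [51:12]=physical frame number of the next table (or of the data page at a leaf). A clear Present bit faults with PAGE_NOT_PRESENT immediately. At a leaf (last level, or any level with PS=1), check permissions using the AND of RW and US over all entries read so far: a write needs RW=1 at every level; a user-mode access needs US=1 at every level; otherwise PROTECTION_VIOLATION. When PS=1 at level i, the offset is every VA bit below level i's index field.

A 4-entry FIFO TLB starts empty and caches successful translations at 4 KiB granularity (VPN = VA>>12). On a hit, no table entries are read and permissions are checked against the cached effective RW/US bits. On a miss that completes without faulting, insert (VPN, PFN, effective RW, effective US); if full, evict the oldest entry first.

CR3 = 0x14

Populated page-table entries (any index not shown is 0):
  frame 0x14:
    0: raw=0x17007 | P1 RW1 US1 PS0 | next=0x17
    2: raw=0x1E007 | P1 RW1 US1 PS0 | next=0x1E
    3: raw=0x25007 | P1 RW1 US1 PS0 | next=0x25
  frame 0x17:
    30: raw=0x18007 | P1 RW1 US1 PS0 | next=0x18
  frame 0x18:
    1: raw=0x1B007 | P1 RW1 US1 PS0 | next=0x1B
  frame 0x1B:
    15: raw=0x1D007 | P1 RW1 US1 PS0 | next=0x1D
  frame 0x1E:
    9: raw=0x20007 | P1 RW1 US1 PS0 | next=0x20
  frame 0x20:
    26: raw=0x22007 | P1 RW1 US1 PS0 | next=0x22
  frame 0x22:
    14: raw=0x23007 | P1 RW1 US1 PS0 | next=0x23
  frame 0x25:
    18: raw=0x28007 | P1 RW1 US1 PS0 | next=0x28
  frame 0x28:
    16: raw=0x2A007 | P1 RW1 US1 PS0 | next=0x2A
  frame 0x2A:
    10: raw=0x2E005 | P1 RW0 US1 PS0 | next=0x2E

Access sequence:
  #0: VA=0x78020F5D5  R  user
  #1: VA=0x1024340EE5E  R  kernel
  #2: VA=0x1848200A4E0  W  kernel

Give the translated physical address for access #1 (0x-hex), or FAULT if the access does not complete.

Walk each access:
#0 VA=0x78020F5D5 (r,user):
  L0 @0x14[0] → 0x17007  P=1,RW=1,US=1,PS=0
  L1 @0x17[30] → 0x18007  P=1,RW=1,US=1,PS=0
  L2 @0x18[1] → 0x1B007  P=1,RW=1,US=1,PS=0
  L3 @0x1B[15] → 0x1D007  P=1,RW=1,US=1,PS=0
  → PA=0x1D5D5  (4 entries read)
#1 VA=0x1024340EE5E (r,kernel):
  L0 @0x14[2] → 0x1E007  P=1,RW=1,US=1,PS=0
  L1 @0x1E[9] → 0x20007  P=1,RW=1,US=1,PS=0
  L2 @0x20[26] → 0x22007  P=1,RW=1,US=1,PS=0
  L3 @0x22[14] → 0x23007  P=1,RW=1,US=1,PS=0
  → PA=0x23E5E  (4 entries read)
#2 VA=0x1848200A4E0 (w,kernel):
  L0 @0x14[3] → 0x25007  P=1,RW=1,US=1,PS=0
  L1 @0x25[18] → 0x28007  P=1,RW=1,US=1,PS=0
  L2 @0x28[16] → 0x2A007  P=1,RW=1,US=1,PS=0
  L3 @0x2A[10] → 0x2E005  P=1,RW=0,US=1,PS=0
  → PROTECTION_VIOLATION  (4 entries read)

Access #1 PA: 0x23E5E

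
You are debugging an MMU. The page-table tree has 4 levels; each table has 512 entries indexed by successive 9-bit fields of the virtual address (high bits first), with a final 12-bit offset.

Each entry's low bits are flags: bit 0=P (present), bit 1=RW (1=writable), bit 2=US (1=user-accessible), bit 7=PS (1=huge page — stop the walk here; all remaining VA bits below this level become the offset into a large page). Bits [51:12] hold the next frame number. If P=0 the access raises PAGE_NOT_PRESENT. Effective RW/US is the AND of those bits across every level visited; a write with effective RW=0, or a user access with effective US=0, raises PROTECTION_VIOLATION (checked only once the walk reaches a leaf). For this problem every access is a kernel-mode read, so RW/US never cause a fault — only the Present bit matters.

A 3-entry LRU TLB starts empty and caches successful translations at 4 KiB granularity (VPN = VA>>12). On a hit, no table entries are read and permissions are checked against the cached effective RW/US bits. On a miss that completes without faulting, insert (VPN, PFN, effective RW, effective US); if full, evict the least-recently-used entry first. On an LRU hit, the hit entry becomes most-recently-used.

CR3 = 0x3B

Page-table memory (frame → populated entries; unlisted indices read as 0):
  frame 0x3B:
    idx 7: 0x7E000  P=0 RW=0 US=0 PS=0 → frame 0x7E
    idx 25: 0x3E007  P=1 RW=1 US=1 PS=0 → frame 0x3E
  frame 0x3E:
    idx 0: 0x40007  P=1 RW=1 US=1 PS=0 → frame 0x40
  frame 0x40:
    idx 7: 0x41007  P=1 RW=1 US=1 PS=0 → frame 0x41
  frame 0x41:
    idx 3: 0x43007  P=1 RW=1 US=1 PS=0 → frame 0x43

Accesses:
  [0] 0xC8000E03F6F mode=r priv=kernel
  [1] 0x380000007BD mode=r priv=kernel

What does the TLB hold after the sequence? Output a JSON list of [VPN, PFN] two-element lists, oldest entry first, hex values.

Walk each access:
#0 VA=0xC8000E03F6F (r,kernel):
  L0: frame=0x3B idx=25 entry=0x3E007 [P=1 RW=1 US=1 PS=0]
  L1: frame=0x3E idx=0 entry=0x40007 [P=1 RW=1 US=1 PS=0]
  L2: frame=0x40 idx=7 entry=0x41007 [P=1 RW=1 US=1 PS=0]
  L3: frame=0x41 idx=3 entry=0x43007 [P=1 RW=1 US=1 PS=0]
  → PA=0x43F6F  (4 entries read)
#1 VA=0x380000007BD (r,kernel):
  L0: frame=0x3B idx=7 entry=0x7E000 [P=0 RW=0 US=0 PS=0]
  ⇒ fault: PAGE_NOT_PRESENT  — 1 lookups

TLB: [["0xC8000E03", "0x43"]]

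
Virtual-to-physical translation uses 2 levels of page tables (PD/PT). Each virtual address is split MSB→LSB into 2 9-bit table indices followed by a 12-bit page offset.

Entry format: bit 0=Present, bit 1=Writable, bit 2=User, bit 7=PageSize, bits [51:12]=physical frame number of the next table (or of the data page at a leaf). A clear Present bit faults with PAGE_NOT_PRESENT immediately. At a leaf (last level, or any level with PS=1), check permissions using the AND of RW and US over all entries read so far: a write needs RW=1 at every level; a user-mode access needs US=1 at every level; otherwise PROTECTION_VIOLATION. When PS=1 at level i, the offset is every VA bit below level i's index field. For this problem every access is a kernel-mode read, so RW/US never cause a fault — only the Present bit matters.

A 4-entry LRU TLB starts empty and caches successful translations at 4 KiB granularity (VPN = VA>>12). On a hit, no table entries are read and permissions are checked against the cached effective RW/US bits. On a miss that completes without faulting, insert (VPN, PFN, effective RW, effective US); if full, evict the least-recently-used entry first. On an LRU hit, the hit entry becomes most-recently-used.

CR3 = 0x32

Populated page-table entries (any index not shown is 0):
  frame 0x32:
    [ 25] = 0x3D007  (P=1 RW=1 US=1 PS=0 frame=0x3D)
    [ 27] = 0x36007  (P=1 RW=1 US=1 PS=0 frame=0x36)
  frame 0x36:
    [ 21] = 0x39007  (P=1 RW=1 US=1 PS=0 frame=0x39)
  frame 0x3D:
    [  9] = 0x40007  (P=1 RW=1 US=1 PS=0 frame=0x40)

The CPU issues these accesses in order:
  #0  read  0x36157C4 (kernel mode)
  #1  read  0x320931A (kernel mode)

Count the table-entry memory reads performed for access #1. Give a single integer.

Trace:
#0 VA=0x36157C4 (r,kernel):
  L0 @0x32[27] → 0x36007  P=1,RW=1,US=1,PS=0
  L1 @0x36[21] → 0x39007  P=1,RW=1,US=1,PS=0
  ⇒ phys 0x397C4  [2 reads]
#1 VA=0x320931A (r,kernel):
  L0 @0x32[25] → 0x3D007  P=1,RW=1,US=1,PS=0
  L1 @0x3D[9] → 0x40007  P=1,RW=1,US=1,PS=0
  ⇒ phys 0x4031A  [2 reads]

Entries read for #1: 2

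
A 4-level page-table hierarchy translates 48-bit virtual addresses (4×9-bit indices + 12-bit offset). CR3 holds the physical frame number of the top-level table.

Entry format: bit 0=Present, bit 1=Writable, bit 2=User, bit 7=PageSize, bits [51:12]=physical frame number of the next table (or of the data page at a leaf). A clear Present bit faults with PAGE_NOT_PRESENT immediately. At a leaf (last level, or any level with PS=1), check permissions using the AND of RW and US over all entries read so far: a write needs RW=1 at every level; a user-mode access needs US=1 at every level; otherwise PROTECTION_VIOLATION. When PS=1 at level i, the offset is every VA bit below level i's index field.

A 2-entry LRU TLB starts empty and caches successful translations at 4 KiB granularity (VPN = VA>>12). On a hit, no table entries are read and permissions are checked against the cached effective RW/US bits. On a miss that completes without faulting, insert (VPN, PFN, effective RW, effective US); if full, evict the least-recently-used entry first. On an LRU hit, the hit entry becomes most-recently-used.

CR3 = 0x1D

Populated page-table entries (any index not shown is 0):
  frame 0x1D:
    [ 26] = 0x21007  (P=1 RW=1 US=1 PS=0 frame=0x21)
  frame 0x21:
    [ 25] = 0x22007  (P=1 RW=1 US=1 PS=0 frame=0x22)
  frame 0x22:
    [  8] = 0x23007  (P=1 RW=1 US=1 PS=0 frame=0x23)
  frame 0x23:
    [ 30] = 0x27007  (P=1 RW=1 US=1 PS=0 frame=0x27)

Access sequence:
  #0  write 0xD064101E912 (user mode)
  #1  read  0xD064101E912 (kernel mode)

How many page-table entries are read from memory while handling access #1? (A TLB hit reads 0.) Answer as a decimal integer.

Trace:
#0 VA=0xD064101E912 (w,user):
  [0] read 0x1D idx=26: raw=0x21007 flags P=1 W=1 U=1 S=0
  [1] read 0x21 idx=25: raw=0x22007 flags P=1 W=1 U=1 S=0
  [2] read 0x22 idx=8: raw=0x23007 flags P=1 W=1 U=1 S=0
  [3] read 0x23 idx=30: raw=0x27007 flags P=1 W=1 U=1 S=0
  ⇒ phys 0x27912  [4 reads]
#1 VA=0xD064101E912 (r,kernel):
  TLB hit vpn=0xD064101E → PA=0x27912

Entries read for #1: 0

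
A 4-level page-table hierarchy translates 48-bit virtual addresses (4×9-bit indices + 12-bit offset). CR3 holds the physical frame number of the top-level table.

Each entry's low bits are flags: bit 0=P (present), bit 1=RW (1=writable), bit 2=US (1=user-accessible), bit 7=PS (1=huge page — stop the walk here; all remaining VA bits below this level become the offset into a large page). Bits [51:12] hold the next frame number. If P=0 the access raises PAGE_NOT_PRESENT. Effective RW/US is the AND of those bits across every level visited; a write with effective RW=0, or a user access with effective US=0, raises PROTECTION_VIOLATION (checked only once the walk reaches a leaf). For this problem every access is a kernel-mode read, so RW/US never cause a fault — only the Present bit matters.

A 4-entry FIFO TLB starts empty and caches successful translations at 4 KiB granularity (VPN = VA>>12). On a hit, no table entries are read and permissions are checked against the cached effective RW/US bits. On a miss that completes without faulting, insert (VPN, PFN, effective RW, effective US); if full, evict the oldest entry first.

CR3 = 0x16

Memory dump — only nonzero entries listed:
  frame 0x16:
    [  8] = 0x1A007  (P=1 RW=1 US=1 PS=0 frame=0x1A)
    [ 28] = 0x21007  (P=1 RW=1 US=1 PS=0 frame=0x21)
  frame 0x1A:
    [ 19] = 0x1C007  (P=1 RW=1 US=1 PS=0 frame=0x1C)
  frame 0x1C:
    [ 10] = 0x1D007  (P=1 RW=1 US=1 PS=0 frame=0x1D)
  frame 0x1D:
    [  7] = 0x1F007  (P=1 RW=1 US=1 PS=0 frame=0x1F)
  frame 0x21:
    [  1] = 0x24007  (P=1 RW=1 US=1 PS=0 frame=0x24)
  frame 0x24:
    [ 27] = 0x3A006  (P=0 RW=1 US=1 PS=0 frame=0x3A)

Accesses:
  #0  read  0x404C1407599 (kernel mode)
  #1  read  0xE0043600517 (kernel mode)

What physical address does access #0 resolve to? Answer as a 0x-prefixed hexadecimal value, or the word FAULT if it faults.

Walk each access:
#0 VA=0x404C1407599 (r,kernel):
  L0: frame=0x16 idx=8 entry=0x1A007 [P=1 RW=1 US=1 PS=0]
  L1: frame=0x1A idx=19 entry=0x1C007 [P=1 RW=1 US=1 PS=0]
  L2: frame=0x1C idx=10 entry=0x1D007 [P=1 RW=1 US=1 PS=0]
  L3: frame=0x1D idx=7 entry=0x1F007 [P=1 RW=1 US=1 PS=0]
  ✓ 0x1F599  — 4 lookups
#1 VA=0xE0043600517 (r,kernel):
  L0: frame=0x16 idx=28 entry=0x21007 [P=1 RW=1 US=1 PS=0]
  L1: frame=0x21 idx=1 entry=0x24007 [P=1 RW=1 US=1 PS=0]
  L2: frame=0x24 idx=27 entry=0x3A006 [P=0 RW=1 US=1 PS=0]
  ✗ PAGE_NOT_PRESENT  [3 reads]

Access #0 PA: 0x1F599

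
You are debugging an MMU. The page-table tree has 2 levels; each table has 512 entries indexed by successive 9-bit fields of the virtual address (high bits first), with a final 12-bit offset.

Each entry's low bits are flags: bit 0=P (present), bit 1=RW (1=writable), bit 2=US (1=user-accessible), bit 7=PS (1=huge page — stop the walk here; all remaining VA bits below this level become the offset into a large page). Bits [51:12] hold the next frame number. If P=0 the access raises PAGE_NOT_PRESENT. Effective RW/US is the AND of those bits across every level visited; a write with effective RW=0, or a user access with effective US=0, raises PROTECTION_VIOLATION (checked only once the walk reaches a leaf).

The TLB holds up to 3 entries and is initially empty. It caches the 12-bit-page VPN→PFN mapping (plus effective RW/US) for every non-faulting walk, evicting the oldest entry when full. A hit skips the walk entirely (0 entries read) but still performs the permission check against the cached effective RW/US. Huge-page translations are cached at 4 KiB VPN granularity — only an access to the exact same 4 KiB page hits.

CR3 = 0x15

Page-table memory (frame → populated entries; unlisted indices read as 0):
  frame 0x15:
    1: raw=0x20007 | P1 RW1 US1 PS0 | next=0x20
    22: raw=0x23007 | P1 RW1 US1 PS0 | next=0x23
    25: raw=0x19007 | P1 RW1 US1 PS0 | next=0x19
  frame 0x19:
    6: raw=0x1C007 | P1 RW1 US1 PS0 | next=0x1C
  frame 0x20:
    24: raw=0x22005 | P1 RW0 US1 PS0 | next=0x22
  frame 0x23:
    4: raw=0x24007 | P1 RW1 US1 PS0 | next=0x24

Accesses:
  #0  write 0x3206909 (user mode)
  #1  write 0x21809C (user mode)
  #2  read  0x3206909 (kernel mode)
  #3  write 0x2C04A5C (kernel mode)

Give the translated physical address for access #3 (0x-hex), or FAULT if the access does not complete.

Per-access translation:
#0 VA=0x3206909 (w,user):
  lvl0: tbl 0x15, slot 25 ⇒ 0x19007 (P1/RW1/US1/PS0)
  lvl1: tbl 0x19, slot 6 ⇒ 0x1C007 (P1/RW1/US1/PS0)
  ⇒ phys 0x1C909  [2 reads]
#1 VA=0x21809C (w,user):
  lvl0: tbl 0x15, slot 1 ⇒ 0x20007 (P1/RW1/US1/PS0)
  lvl1: tbl 0x20, slot 24 ⇒ 0x22005 (P1/RW0/US1/PS0)
  → PROTECTION_VIOLATION  (2 entries read)
#2 VA=0x3206909 (r,kernel):
  TLB hit vpn=0x3206 → PA=0x1C909
#3 VA=0x2C04A5C (w,kernel):
  lvl0: tbl 0x15, slot 22 ⇒ 0x23007 (P1/RW1/US1/PS0)
  lvl1: tbl 0x23, slot 4 ⇒ 0x24007 (P1/RW1/US1/PS0)
  ⇒ phys 0x24A5C  [2 reads]

Access #3 PA: 0x24A5C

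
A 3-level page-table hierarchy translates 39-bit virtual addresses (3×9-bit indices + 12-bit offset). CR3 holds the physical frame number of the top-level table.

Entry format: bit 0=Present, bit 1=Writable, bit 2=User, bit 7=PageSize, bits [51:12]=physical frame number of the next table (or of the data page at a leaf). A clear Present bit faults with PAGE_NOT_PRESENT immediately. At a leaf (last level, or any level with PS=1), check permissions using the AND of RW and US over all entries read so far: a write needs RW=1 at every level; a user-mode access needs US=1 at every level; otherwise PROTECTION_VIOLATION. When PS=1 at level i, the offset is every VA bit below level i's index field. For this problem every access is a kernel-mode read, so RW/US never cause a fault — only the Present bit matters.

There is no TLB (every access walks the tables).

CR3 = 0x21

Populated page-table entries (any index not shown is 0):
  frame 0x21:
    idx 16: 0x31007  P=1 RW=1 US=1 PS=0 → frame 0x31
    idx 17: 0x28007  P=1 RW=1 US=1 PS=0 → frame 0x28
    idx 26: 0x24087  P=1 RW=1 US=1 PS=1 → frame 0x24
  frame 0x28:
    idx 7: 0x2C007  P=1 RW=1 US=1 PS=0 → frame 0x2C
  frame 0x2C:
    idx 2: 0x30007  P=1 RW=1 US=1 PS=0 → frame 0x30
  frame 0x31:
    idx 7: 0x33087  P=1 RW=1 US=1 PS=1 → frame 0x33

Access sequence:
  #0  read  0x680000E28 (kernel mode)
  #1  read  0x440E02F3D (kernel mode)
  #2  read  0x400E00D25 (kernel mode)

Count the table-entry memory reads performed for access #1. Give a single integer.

Walk each access:
#0 VA=0x680000E28 (r,kernel):
  L0 @0x21[26] → 0x24087  P=1,RW=1,US=1,PS=1
  ⇒ phys 0x24E28 (huge @L0)  [1 reads]
#1 VA=0x440E02F3D (r,kernel):
  L0 @0x21[17] → 0x28007  P=1,RW=1,US=1,PS=0
  L1 @0x28[7] → 0x2C007  P=1,RW=1,US=1,PS=0
  L2 @0x2C[2] → 0x30007  P=1,RW=1,US=1,PS=0
  ⇒ phys 0x30F3D  [3 reads]
#2 VA=0x400E00D25 (r,kernel):
  L0 @0x21[16] → 0x31007  P=1,RW=1,US=1,PS=0
  L1 @0x31[7] → 0x33087  P=1,RW=1,US=1,PS=1
  ⇒ phys 0x33D25 (huge @L1)  [2 reads]

Entries read for #1: 3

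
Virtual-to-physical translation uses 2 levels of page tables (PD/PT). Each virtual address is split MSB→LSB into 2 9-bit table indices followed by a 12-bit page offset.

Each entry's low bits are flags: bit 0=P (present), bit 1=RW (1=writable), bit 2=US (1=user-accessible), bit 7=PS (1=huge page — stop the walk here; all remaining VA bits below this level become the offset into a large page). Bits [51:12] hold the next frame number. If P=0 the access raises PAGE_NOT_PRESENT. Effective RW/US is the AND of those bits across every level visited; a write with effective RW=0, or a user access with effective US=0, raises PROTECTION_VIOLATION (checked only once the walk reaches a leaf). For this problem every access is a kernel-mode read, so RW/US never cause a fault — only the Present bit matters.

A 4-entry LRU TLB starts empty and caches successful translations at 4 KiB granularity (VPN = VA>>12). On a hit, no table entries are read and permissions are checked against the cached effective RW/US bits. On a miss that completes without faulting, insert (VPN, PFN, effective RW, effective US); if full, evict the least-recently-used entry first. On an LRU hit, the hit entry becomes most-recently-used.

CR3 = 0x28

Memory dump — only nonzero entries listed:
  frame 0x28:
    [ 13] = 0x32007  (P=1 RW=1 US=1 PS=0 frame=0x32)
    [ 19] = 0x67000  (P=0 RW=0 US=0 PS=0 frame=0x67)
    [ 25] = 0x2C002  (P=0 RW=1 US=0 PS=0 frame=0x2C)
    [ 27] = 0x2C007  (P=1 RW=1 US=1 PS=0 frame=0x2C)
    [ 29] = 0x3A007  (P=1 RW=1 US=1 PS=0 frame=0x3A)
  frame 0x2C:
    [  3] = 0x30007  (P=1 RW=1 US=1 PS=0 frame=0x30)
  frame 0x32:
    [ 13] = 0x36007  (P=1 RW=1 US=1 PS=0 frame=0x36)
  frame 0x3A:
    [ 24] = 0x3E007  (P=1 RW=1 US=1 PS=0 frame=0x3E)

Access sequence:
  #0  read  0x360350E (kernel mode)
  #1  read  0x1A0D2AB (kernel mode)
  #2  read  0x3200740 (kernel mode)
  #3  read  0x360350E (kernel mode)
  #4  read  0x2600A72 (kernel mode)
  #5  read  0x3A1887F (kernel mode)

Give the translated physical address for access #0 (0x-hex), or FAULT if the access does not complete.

Trace:
#0 VA=0x360350E (r,kernel):
  [0] read 0x28 idx=27: raw=0x2C007 flags P=1 W=1 U=1 S=0
  [1] read 0x2C idx=3: raw=0x30007 flags P=1 W=1 U=1 S=0
  ✓ 0x3050E  — 2 lookups
#1 VA=0x1A0D2AB (r,kernel):
  [0] read 0x28 idx=13: raw=0x32007 flags P=1 W=1 U=1 S=0
  [1] read 0x32 idx=13: raw=0x36007 flags P=1 W=1 U=1 S=0
  ✓ 0x362AB  — 2 lookups
#2 VA=0x3200740 (r,kernel):
  [0] read 0x28 idx=25: raw=0x2C002 flags P=0 W=1 U=0 S=0
  → PAGE_NOT_PRESENT  (1 entries read)
#3 VA=0x360350E (r,kernel):
  TLB hit vpn=0x3603 → PA=0x3050E
#4 VA=0x2600A72 (r,kernel):
  [0] read 0x28 idx=19: raw=0x67000 flags P=0 W=0 U=0 S=0
  → PAGE_NOT_PRESENT  (1 entries read)
#5 VA=0x3A1887F (r,kernel):
  [0] read 0x28 idx=29: raw=0x3A007 flags P=1 W=1 U=1 S=0
  [1] read 0x3A idx=24: raw=0x3E007 flags P=1 W=1 U=1 S=0
  ✓ 0x3E87F  — 2 lookups

Access #0 PA: 0x3050E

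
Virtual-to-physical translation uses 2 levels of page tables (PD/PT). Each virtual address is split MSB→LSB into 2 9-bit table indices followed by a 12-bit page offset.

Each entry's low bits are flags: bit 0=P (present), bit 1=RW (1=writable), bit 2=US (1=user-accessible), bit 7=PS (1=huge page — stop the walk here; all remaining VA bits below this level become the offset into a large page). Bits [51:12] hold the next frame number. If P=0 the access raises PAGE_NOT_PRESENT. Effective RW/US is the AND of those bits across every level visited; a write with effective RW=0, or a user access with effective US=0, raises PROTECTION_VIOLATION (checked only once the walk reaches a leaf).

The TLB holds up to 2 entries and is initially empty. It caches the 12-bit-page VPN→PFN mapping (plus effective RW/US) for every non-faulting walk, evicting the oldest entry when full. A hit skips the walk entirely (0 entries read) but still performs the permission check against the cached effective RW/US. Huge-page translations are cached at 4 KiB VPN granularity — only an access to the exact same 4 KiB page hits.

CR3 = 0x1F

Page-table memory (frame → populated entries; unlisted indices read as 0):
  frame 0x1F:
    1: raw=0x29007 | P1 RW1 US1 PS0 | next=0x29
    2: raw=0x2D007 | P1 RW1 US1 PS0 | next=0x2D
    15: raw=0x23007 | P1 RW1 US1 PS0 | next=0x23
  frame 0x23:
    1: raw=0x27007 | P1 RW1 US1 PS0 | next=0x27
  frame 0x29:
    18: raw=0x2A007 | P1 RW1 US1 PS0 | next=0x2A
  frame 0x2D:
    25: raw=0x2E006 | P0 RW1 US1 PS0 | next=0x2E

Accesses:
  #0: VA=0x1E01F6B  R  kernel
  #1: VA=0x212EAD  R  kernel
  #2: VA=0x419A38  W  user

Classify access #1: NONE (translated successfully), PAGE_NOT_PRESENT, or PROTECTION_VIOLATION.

Per-access translation:
#0 VA=0x1E01F6B (r,kernel):
  lvl0: tbl 0x1F, slot 15 ⇒ 0x23007 (P1/RW1/US1/PS0)
  lvl1: tbl 0x23, slot 1 ⇒ 0x27007 (P1/RW1/US1/PS0)
  ⇒ phys 0x27F6B  [2 reads]
#1 VA=0x212EAD (r,kernel):
  lvl0: tbl 0x1F, slot 1 ⇒ 0x29007 (P1/RW1/US1/PS0)
  lvl1: tbl 0x29, slot 18 ⇒ 0x2A007 (P1/RW1/US1/PS0)
  ⇒ phys 0x2AEAD  [2 reads]
#2 VA=0x419A38 (w,user):
  lvl0: tbl 0x1F, slot 2 ⇒ 0x2D007 (P1/RW1/US1/PS0)
  lvl1: tbl 0x2D, slot 25 ⇒ 0x2E006 (P0/RW1/US1/PS0)
  ✗ PAGE_NOT_PRESENT  [2 reads]

Access #1 fault: NONE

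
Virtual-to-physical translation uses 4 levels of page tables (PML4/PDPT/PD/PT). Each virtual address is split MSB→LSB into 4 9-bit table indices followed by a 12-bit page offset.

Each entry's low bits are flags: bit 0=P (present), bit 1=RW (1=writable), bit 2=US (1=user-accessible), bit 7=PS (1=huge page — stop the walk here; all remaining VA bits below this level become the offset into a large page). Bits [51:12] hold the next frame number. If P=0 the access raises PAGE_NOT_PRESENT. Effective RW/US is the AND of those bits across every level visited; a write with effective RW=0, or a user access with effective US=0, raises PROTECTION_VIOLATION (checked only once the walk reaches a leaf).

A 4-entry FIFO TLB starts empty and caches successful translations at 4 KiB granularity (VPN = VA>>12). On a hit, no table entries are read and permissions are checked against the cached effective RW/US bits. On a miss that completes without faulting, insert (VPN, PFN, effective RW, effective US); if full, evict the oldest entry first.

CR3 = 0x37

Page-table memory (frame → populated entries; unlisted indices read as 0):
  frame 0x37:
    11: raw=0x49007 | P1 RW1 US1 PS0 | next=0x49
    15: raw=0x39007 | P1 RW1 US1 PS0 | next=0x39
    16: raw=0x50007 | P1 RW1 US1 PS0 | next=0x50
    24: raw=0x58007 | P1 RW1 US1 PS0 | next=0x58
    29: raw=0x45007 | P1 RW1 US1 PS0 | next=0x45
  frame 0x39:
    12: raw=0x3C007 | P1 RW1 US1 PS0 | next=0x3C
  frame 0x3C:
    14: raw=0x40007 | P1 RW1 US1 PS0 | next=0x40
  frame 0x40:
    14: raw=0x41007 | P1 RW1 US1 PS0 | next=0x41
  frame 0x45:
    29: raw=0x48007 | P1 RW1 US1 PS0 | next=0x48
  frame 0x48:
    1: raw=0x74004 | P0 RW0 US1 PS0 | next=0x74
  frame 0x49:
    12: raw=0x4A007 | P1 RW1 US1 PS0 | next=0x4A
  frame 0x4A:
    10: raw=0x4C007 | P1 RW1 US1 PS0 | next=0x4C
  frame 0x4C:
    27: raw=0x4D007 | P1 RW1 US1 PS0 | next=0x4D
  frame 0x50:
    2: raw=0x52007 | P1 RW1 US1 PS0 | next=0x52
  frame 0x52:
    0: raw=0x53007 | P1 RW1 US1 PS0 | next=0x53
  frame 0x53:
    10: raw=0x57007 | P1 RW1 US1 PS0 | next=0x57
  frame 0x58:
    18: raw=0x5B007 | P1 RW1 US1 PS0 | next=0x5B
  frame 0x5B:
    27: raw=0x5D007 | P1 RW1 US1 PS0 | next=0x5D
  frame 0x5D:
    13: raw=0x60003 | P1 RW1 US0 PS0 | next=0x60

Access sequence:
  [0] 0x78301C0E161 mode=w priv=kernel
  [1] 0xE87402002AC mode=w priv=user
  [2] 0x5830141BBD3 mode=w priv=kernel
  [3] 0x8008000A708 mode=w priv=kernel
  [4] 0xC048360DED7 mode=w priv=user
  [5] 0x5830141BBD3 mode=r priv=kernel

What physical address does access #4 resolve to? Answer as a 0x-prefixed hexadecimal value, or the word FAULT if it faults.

Walk each access:
#0 VA=0x78301C0E161 (w,kernel):
  lvl0: tbl 0x37, slot 15 ⇒ 0x39007 (P1/RW1/US1/PS0)
  lvl1: tbl 0x39, slot 12 ⇒ 0x3C007 (P1/RW1/US1/PS0)
  lvl2: tbl 0x3C, slot 14 ⇒ 0x40007 (P1/RW1/US1/PS0)
  lvl3: tbl 0x40, slot 14 ⇒ 0x41007 (P1/RW1/US1/PS0)
  → PA=0x41161  (4 entries read)
#1 VA=0xE87402002AC (w,user):
  lvl0: tbl 0x37, slot 29 ⇒ 0x45007 (P1/RW1/US1/PS0)
  lvl1: tbl 0x45, slot 29 ⇒ 0x48007 (P1/RW1/US1/PS0)
  lvl2: tbl 0x48, slot 1 ⇒ 0x74004 (P0/RW0/US1/PS0)
  → PAGE_NOT_PRESENT  (3 entries read)
#2 VA=0x5830141BBD3 (w,kernel):
  lvl0: tbl 0x37, slot 11 ⇒ 0x49007 (P1/RW1/US1/PS0)
  lvl1: tbl 0x49, slot 12 ⇒ 0x4A007 (P1/RW1/US1/PS0)
  lvl2: tbl 0x4A, slot 10 ⇒ 0x4C007 (P1/RW1/US1/PS0)
  lvl3: tbl 0x4C, slot 27 ⇒ 0x4D007 (P1/RW1/US1/PS0)
  → PA=0x4DBD3  (4 entries read)
#3 VA=0x8008000A708 (w,kernel):
  lvl0: tbl 0x37, slot 16 ⇒ 0x50007 (P1/RW1/US1/PS0)
  lvl1: tbl 0x50, slot 2 ⇒ 0x52007 (P1/RW1/US1/PS0)
  lvl2: tbl 0x52, slot 0 ⇒ 0x53007 (P1/RW1/US1/PS0)
  lvl3: tbl 0x53, slot 10 ⇒ 0x57007 (P1/RW1/US1/PS0)
  → PA=0x57708  (4 entries read)
#4 VA=0xC048360DED7 (w,user):
  lvl0: tbl 0x37, slot 24 ⇒ 0x58007 (P1/RW1/US1/PS0)
  lvl1: tbl 0x58, slot 18 ⇒ 0x5B007 (P1/RW1/US1/PS0)
  lvl2: tbl 0x5B, slot 27 ⇒ 0x5D007 (P1/RW1/US1/PS0)
  lvl3: tbl 0x5D, slot 13 ⇒ 0x60003 (P1/RW1/US0/PS0)
  → PROTECTION_VIOLATION  (4 entries read)
#5 VA=0x5830141BBD3 (r,kernel):
  TLB hit vpn=0x5830141B → PA=0x4DBD3

Access #4 PA: FAULT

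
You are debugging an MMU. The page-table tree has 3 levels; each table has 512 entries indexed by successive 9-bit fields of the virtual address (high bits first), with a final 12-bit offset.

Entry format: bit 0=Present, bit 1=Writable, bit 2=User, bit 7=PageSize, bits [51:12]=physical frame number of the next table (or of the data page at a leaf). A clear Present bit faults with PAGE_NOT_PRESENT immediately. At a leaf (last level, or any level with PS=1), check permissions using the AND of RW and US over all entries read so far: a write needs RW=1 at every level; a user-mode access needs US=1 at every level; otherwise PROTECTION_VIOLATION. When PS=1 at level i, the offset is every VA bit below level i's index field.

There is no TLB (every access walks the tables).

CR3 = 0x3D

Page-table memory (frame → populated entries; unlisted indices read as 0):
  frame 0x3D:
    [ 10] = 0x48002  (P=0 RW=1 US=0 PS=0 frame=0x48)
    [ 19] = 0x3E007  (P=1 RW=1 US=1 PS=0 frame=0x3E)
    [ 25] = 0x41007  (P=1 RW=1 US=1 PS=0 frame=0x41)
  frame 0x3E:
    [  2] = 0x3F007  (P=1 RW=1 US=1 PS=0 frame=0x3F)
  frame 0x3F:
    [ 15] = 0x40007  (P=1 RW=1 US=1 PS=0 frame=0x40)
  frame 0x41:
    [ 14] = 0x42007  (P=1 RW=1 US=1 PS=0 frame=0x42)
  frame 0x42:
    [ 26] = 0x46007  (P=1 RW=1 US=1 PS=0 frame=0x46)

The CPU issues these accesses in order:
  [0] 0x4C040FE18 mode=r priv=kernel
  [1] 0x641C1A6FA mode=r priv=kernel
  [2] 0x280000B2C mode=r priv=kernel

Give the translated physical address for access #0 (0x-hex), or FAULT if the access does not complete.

Per-access translation:
#0 VA=0x4C040FE18 (r,kernel):
  [0] read 0x3D idx=19: raw=0x3E007 flags P=1 W=1 U=1 S=0
  [1] read 0x3E idx=2: raw=0x3F007 flags P=1 W=1 U=1 S=0
  [2] read 0x3F idx=15: raw=0x40007 flags P=1 W=1 U=1 S=0
  ⇒ phys 0x40E18  [3 reads]
#1 VA=0x641C1A6FA (r,kernel):
  [0] read 0x3D idx=25: raw=0x41007 flags P=1 W=1 U=1 S=0
  [1] read 0x41 idx=14: raw=0x42007 flags P=1 W=1 U=1 S=0
  [2] read 0x42 idx=26: raw=0x46007 flags P=1 W=1 U=1 S=0
  ⇒ phys 0x466FA  [3 reads]
#2 VA=0x280000B2C (r,kernel):
  [0] read 0x3D idx=10: raw=0x48002 flags P=0 W=1 U=0 S=0
  → PAGE_NOT_PRESENT  (1 entries read)

Access #0 PA: 0x40E18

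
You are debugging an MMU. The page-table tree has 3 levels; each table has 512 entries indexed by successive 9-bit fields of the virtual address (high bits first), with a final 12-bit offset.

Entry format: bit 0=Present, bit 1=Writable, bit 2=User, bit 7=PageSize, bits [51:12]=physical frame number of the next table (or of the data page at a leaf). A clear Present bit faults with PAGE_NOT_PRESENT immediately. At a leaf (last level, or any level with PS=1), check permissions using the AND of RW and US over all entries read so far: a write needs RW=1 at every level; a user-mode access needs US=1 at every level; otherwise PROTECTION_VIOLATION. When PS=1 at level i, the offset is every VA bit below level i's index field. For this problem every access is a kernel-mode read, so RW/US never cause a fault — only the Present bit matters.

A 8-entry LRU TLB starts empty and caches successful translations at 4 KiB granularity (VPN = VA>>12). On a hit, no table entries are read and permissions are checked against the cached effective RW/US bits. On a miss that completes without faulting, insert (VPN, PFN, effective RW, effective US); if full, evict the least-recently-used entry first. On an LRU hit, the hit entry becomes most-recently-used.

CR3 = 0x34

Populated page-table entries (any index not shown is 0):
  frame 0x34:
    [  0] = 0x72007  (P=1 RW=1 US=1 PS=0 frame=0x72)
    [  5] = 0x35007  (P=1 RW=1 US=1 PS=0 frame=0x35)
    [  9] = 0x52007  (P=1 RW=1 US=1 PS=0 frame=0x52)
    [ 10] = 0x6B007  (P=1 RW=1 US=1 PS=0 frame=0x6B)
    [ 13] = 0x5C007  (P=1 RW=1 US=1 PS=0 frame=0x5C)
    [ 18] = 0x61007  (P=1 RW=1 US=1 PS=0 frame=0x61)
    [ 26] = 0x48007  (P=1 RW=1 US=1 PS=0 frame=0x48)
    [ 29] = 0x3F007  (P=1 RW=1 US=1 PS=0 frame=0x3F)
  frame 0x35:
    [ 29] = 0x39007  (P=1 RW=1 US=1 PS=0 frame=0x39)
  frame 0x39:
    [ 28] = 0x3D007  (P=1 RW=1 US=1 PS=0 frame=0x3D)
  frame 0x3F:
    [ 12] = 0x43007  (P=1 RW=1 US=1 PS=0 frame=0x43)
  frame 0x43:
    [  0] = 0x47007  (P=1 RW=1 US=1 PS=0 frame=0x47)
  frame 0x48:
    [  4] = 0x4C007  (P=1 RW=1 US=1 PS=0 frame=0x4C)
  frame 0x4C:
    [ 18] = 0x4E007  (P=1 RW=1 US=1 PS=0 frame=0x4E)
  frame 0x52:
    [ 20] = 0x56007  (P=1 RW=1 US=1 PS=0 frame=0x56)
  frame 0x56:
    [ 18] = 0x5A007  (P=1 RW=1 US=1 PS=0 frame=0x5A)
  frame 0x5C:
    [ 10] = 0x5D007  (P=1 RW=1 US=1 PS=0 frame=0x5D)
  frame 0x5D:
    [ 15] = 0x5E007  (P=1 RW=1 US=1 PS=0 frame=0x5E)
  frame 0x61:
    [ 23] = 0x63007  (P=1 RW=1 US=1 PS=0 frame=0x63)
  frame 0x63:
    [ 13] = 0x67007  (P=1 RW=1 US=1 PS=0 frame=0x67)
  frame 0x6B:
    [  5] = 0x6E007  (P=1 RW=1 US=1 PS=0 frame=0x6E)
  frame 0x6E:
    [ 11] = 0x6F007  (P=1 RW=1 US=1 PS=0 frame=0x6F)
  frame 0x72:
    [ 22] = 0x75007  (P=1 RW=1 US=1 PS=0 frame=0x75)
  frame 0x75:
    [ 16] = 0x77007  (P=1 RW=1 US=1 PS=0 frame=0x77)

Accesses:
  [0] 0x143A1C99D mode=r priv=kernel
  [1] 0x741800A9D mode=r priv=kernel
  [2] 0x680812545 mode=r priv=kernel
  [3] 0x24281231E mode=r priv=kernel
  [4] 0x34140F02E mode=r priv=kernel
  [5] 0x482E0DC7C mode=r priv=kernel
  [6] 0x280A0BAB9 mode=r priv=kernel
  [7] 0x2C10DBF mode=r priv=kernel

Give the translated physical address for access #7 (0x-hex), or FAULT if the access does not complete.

Walk each access:
#0 VA=0x143A1C99D (r,kernel):
  [0] read 0x34 idx=5: raw=0x35007 flags P=1 W=1 U=1 S=0
  [1] read 0x35 idx=29: raw=0x39007 flags P=1 W=1 U=1 S=0
  [2] read 0x39 idx=28: raw=0x3D007 flags P=1 W=1 U=1 S=0
  ⇒ phys 0x3D99D  [3 reads]
#1 VA=0x741800A9D (r,kernel):
  [0] read 0x34 idx=29: raw=0x3F007 flags P=1 W=1 U=1 S=0
  [1] read 0x3F idx=12: raw=0x43007 flags P=1 W=1 U=1 S=0
  [2] read 0x43 idx=0: raw=0x47007 flags P=1 W=1 U=1 S=0
  ⇒ phys 0x47A9D  [3 reads]
#2 VA=0x680812545 (r,kernel):
  [0] read 0x34 idx=26: raw=0x48007 flags P=1 W=1 U=1 S=0
  [1] read 0x48 idx=4: raw=0x4C007 flags P=1 W=1 U=1 S=0
  [2] read 0x4C idx=18: raw=0x4E007 flags P=1 W=1 U=1 S=0
  ⇒ phys 0x4E545  [3 reads]
#3 VA=0x24281231E (r,kernel):
  [0] read 0x34 idx=9: raw=0x52007 flags P=1 W=1 U=1 S=0
  [1] read 0x52 idx=20: raw=0x56007 flags P=1 W=1 U=1 S=0
  [2] read 0x56 idx=18: raw=0x5A007 flags P=1 W=1 U=1 S=0
  ⇒ phys 0x5A31E  [3 reads]
#4 VA=0x34140F02E (r,kernel):
  [0] read 0x34 idx=13: raw=0x5C007 flags P=1 W=1 U=1 S=0
  [1] read 0x5C idx=10: raw=0x5D007 flags P=1 W=1 U=1 S=0
  [2] read 0x5D idx=15: raw=0x5E007 flags P=1 W=1 U=1 S=0
  ⇒ phys 0x5E02E  [3 reads]
#5 VA=0x482E0DC7C (r,kernel):
  [0] read 0x34 idx=18: raw=0x61007 flags P=1 W=1 U=1 S=0
  [1] read 0x61 idx=23: raw=0x63007 flags P=1 W=1 U=1 S=0
  [2] read 0x63 idx=13: raw=0x67007 flags P=1 W=1 U=1 S=0
  ⇒ phys 0x67C7C  [3 reads]
#6 VA=0x280A0BAB9 (r,kernel):
  [0] read 0x34 idx=10: raw=0x6B007 flags P=1 W=1 U=1 S=0
  [1] read 0x6B idx=5: raw=0x6E007 flags P=1 W=1 U=1 S=0
  [2] read 0x6E idx=11: raw=0x6F007 flags P=1 W=1 U=1 S=0
  ⇒ phys 0x6FAB9  [3 reads]
#7 VA=0x2C10DBF (r,kernel):
  [0] read 0x34 idx=0: raw=0x72007 flags P=1 W=1 U=1 S=0
  [1] read 0x72 idx=22: raw=0x75007 flags P=1 W=1 U=1 S=0
  [2] read 0x75 idx=16: raw=0x77007 flags P=1 W=1 U=1 S=0
  ⇒ phys 0x77DBF  [3 reads]

Access #7 PA: 0x77DBF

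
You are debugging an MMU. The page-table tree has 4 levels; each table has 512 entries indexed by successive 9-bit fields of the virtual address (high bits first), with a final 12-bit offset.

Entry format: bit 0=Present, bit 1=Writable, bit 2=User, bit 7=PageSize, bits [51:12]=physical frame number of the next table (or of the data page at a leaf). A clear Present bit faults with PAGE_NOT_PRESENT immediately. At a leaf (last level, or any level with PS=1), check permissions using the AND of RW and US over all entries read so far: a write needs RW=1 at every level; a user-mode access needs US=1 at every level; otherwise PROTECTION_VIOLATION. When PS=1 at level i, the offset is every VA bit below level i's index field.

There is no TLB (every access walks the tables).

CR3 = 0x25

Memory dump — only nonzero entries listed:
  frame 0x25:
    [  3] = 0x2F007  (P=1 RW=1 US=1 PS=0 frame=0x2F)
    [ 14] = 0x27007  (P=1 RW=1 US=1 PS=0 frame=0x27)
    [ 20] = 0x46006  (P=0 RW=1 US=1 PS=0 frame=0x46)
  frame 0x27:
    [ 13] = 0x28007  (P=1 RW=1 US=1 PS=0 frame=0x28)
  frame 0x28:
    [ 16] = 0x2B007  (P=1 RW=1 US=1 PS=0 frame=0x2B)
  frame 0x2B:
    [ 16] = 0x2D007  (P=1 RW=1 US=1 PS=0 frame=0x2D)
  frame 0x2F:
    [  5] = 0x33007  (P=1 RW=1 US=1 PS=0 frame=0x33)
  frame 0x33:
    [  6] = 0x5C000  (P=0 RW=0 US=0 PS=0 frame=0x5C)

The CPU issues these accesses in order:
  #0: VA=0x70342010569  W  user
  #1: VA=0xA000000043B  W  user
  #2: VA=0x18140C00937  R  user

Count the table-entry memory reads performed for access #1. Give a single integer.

Trace:
#0 VA=0x70342010569 (w,user):
  [0] read 0x25 idx=14: raw=0x27007 flags P=1 W=1 U=1 S=0
  [1] read 0x27 idx=13: raw=0x28007 flags P=1 W=1 U=1 S=0
  [2] read 0x28 idx=16: raw=0x2B007 flags P=1 W=1 U=1 S=0
  [3] read 0x2B idx=16: raw=0x2D007 flags P=1 W=1 U=1 S=0
  → PA=0x2D569  (4 entries read)
#1 VA=0xA000000043B (w,user):
  [0] read 0x25 idx=20: raw=0x46006 flags P=0 W=1 U=1 S=0
  → PAGE_NOT_PRESENT  (1 entries read)
#2 VA=0x18140C00937 (r,user):
  [0] read 0x25 idx=3: raw=0x2F007 flags P=1 W=1 U=1 S=0
  [1] read 0x2F idx=5: raw=0x33007 flags P=1 W=1 U=1 S=0
  [2] read 0x33 idx=6: raw=0x5C000 flags P=0 W=0 U=0 S=0
  → PAGE_NOT_PRESENT  (3 entries read)

Entries read for #1: 1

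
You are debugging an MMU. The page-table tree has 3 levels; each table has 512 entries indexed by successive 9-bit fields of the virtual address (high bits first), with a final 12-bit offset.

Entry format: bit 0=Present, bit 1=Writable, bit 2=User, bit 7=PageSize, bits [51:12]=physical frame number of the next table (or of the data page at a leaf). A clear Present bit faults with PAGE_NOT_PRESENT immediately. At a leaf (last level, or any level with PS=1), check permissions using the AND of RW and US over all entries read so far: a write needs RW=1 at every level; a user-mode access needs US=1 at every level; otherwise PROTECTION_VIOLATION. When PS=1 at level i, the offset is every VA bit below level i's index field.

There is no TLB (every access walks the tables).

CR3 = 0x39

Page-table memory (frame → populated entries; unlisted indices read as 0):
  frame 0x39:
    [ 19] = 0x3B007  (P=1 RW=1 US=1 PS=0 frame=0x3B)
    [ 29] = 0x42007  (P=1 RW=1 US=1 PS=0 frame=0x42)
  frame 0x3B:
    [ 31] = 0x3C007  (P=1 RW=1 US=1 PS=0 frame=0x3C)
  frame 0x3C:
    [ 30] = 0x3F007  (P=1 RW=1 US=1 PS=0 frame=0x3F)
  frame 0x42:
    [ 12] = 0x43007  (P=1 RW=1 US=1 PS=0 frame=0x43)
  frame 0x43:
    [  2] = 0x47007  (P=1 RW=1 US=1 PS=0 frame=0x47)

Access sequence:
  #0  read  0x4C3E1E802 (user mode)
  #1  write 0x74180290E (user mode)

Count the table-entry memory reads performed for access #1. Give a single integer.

Per-access translation:
#0 VA=0x4C3E1E802 (r,user):
  L0 @0x39[19] → 0x3B007  P=1,RW=1,US=1,PS=0
  L1 @0x3B[31] → 0x3C007  P=1,RW=1,US=1,PS=0
  L2 @0x3C[30] → 0x3F007  P=1,RW=1,US=1,PS=0
  → PA=0x3F802  (3 entries read)
#1 VA=0x74180290E (w,user):
  L0 @0x39[29] → 0x42007  P=1,RW=1,US=1,PS=0
  L1 @0x42[12] → 0x43007  P=1,RW=1,US=1,PS=0
  L2 @0x43[2] → 0x47007  P=1,RW=1,US=1,PS=0
  → PA=0x4790E  (3 entries read)

Entries read for #1: 3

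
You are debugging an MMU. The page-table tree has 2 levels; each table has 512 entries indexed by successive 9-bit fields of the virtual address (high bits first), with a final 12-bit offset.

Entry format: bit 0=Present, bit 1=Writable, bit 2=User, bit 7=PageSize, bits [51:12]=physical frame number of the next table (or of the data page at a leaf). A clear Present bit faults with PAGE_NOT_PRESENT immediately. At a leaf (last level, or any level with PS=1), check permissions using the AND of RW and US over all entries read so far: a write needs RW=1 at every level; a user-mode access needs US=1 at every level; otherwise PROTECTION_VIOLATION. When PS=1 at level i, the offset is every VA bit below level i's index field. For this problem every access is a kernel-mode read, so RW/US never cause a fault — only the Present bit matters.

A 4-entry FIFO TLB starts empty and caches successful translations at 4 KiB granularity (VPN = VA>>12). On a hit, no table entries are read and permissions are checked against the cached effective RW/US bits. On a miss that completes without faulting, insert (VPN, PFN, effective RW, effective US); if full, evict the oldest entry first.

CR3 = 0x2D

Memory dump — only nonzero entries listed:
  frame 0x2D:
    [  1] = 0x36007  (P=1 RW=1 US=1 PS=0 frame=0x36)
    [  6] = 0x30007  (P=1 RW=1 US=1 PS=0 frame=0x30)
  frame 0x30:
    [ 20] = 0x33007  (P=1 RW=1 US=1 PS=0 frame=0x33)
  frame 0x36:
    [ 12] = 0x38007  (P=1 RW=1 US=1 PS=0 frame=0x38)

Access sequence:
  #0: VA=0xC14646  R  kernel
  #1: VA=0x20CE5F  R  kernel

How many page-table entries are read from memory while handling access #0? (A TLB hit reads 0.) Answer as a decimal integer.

Trace:
#0 VA=0xC14646 (r,kernel):
  [0] read 0x2D idx=6: raw=0x30007 flags P=1 W=1 U=1 S=0
  [1] read 0x30 idx=20: raw=0x33007 flags P=1 W=1 U=1 S=0
  ✓ 0x33646  — 2 lookups
#1 VA=0x20CE5F (r,kernel):
  [0] read 0x2D idx=1: raw=0x36007 flags P=1 W=1 U=1 S=0
  [1] read 0x36 idx=12: raw=0x38007 flags P=1 W=1 U=1 S=0
  ✓ 0x38E5F  — 2 lookups

Entries read for #0: 2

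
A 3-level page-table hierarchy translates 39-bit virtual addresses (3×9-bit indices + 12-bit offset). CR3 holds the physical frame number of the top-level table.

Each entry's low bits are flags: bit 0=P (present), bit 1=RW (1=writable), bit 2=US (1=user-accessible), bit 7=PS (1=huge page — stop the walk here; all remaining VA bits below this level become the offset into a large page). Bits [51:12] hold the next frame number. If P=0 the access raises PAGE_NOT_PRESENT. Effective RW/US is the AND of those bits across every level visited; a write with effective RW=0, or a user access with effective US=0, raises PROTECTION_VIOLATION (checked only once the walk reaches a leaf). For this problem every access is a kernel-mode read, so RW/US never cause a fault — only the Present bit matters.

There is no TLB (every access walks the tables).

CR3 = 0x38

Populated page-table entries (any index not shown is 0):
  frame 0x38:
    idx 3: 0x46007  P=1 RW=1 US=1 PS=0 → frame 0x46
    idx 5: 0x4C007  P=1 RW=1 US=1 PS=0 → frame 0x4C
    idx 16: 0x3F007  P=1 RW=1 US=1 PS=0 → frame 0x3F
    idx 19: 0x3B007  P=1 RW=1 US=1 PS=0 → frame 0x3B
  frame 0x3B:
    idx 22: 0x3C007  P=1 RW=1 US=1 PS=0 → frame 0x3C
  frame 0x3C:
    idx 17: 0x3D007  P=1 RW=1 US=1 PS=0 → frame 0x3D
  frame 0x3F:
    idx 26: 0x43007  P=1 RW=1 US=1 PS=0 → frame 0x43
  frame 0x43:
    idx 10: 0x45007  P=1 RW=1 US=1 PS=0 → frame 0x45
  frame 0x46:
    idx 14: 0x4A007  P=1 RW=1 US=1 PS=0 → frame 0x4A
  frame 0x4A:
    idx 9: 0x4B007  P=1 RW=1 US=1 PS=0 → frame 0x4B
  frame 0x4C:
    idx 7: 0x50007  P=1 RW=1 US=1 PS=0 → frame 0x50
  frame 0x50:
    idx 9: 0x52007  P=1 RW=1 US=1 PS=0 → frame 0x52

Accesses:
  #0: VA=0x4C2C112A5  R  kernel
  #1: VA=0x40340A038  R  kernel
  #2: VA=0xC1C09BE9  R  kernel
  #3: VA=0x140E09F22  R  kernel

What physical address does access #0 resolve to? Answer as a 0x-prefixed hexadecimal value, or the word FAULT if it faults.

Per-access translation:
#0 VA=0x4C2C112A5 (r,kernel):
  lvl0: tbl 0x38, slot 19 ⇒ 0x3B007 (P1/RW1/US1/PS0)
  lvl1: tbl 0x3B, slot 22 ⇒ 0x3C007 (P1/RW1/US1/PS0)
  lvl2: tbl 0x3C, slot 17 ⇒ 0x3D007 (P1/RW1/US1/PS0)
  ⇒ phys 0x3D2A5  [3 reads]
#1 VA=0x40340A038 (r,kernel):
  lvl0: tbl 0x38, slot 16 ⇒ 0x3F007 (P1/RW1/US1/PS0)
  lvl1: tbl 0x3F, slot 26 ⇒ 0x43007 (P1/RW1/US1/PS0)
  lvl2: tbl 0x43, slot 10 ⇒ 0x45007 (P1/RW1/US1/PS0)
  ⇒ phys 0x45038  [3 reads]
#2 VA=0xC1C09BE9 (r,kernel):
  lvl0: tbl 0x38, slot 3 ⇒ 0x46007 (P1/RW1/US1/PS0)
  lvl1: tbl 0x46, slot 14 ⇒ 0x4A007 (P1/RW1/US1/PS0)
  lvl2: tbl 0x4A, slot 9 ⇒ 0x4B007 (P1/RW1/US1/PS0)
  ⇒ phys 0x4BBE9  [3 reads]
#3 VA=0x140E09F22 (r,kernel):
  lvl0: tbl 0x38, slot 5 ⇒ 0x4C007 (P1/RW1/US1/PS0)
  lvl1: tbl 0x4C, slot 7 ⇒ 0x50007 (P1/RW1/US1/PS0)
  lvl2: tbl 0x50, slot 9 ⇒ 0x52007 (P1/RW1/US1/PS0)
  ⇒ phys 0x52F22  [3 reads]

Access #0 PA: 0x3D2A5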